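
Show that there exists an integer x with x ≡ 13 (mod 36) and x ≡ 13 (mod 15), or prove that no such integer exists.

x = 13

gcd(36, 15) = 3. A simultaneous solution exists iff 13 ≡ 13 (mod 3); here 13 mod 3 = 1 = 13 mod 3, so it does.
In fact x = 13 itself already satisfies 13 mod 15 = 13.
Check: 13 mod 36 = 13, 13 mod 15 = 13. ✓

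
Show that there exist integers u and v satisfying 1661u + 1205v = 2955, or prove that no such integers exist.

1661 and 1205 are coprime, so 1661u + 1205v ranges over all of ℤ.
Run the Euclidean algorithm on 1661 and 1205: 1661 = 1·1205 + 456, 1205 = 2·456 + 293, 456 = 1·293 + 163, 293 = 1·163 + 130, 163 = 1·130 + 33, 130 = 3·33 + 31, 33 = 1·31 + 2, 31 = 15·2 + 1, 2 = 2·1 + 0.
Unwinding: 1 = 31 − 15·2 = 31 − 15·(33 − 1·31) = −15·33 + 16·31 = −15·33 + 16·(130 − 3·33) = 16·130 − 63·33 = 16·130 − 63·(163 − 1·130) = −63·163 + 79·130 = −63·163 + 79·(293 − 1·163) = 79·293 − 142·163 = 79·293 − 142·(456 − 1·293) = −142·456 + 221·293 = −142·456 + 221·(1205 − 2·456) = 221·1205 − 584·456 = 221·1205 − 584·(1661 − 1·1205) = −584·1661 + 805·1205, i.e. 1661·(-584) + 1205·805 = 1.
Scaling by 2955 gives the particular solution (u, v) = (-1725720, 2378775).
The general solution is u = -1725720 + 1205k, v = 2378775 − 1661k; taking k = 1433 gives the smaller pair u = 1045, v = -1438.
Check: 1661·1045 + 1205·(-1438) = 1735745 − 1732790 = 2955. ✓

u = 1045, v = -1438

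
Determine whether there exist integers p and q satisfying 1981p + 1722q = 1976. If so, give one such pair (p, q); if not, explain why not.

No, no such integers exist.

gcd(1981, 1722) = 7, so every integer of the form 1981p + 1722q is a multiple of 7.
But 1976 is not a multiple of 7 (it leaves remainder 2).
Therefore 1981p + 1722q = 1976 has no solution in integers.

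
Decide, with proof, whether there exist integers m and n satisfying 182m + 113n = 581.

Since gcd(182, 113) = 1, every integer is an integer combination of 182 and 113.
Run the Euclidean algorithm on 182 and 113: 182 = 1·113 + 69, 113 = 1·69 + 44, 69 = 1·44 + 25, 44 = 1·25 + 19, 25 = 1·19 + 6, 19 = 3·6 + 1, 6 = 6·1 + 0.
Working back up the chain: 1 = 19 − 3·6 = 19 − 3·(25 − 1·19) = −3·25 + 4·19 = −3·25 + 4·(44 − 1·25) = 4·44 − 7·25 = 4·44 − 7·(69 − 1·44) = −7·69 + 11·44 = −7·69 + 11·(113 − 1·69) = 11·113 − 18·69 = 11·113 − 18·(182 − 1·113) = −18·182 + 29·113. So 182·(-18) + 113·29 = 1.
Scaling by 581 gives the particular solution (m, n) = (-10458, 16849).
Adding 93·113 to m and subtracting 93·182 from n gives the tidier solution (51, -77).
Indeed 182·51 + 113·(-77) = 9282 − 8701 = 581.

m = 51, n = -77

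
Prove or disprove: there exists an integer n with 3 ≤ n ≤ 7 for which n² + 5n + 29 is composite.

At n = 4: 4² + 5·4 + 29 = 65 = 5·13, which is composite.

n = 4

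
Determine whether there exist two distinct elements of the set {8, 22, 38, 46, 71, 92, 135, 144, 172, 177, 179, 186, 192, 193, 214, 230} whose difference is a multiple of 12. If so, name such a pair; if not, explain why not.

8 and 92 are such a pair.

8 mod 12 = 8 and 92 mod 12 = 8, so 92 − 8 = 84 = 7·12.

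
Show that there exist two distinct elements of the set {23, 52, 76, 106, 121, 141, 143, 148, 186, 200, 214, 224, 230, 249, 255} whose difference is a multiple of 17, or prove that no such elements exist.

Two integers differ by a multiple of 17 exactly when they have the same residue mod 17. The residues are 23↦6, 52↦1, 76↦8, 106↦4, 121↦2, 141↦5, 143↦7, 148↦12, 186↦16, 200↦13, 214↦10, 224↦3, 230↦9, 249↦11, 255↦0.
No residue repeats among the 15 elements, so no pair has difference ≡ 0 (mod 17).

No, no such pair exists.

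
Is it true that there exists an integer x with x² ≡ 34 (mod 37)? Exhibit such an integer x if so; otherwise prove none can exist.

Take x = 16. Then 16² = 256 = 6·37 + 34, so 16² ≡ 34 (mod 37).

x = 16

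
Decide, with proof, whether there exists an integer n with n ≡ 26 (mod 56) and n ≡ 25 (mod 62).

Both moduli are multiples of 2 = gcd(56, 62), so any solution would satisfy n ≡ 26 and n ≡ 25 modulo 2 simultaneously.
These are incompatible: 26 − 25 = 1 is not divisible by 2.
Therefore no such n exists.

No, no such integer exists.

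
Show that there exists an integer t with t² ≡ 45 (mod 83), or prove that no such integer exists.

83 is prime, so by Euler's criterion 45 is a square mod 83 iff 45^((83−1)/2) = 45^41 ≡ 1 (mod 83).
Repeated squaring mod 83: 45^2 = 2025 ≡ 33; 45^4 ≡ 33² = 1089 ≡ 10; 45^8 ≡ 10² = 100 ≡ 17; 45^16 ≡ 17² = 289 ≡ 40; 45^32 ≡ 40² = 1600 ≡ 23.
Since 41 = 32 + 8 + 1, 45^41 ≡ 23 · 17 · 45; multiplying out mod 83: 23·17 = 391 ≡ 59, then 59·45 = 2655 ≡ 82. Thus 45^41 ≡ 82 ≡ −1 (mod 83).
By Euler's criterion 45 is a quadratic non-residue mod 83: no t satisfies t² ≡ 45 (mod 83).

No, no such integer exists.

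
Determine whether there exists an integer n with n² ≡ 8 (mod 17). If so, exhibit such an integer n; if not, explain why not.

n = 5

Take n = 5. Then 5² = 25 = 1·17 + 8, so 5² ≡ 8 (mod 17).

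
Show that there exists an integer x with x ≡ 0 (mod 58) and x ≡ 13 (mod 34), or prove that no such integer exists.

No, no such integer exists.

Reduce both congruences modulo 2, which divides 58 and 34: they say x ≡ 0 (mod 2) and x ≡ 13 (mod 2).
These are incompatible: 0 − 13 = -13 is not divisible by 2.
Therefore no such x exists.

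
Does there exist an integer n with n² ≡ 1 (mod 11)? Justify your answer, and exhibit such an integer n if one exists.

Take n = 1. Then 1² = 1, and since 0 ≤ 1 < 11 this is already reduced: 1² ≡ 1 (mod 11).

n = 1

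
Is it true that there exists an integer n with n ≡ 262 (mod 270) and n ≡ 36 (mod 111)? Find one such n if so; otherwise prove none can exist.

No such integer exists.

Reduce both congruences modulo 3, which divides 270 and 111: they say n ≡ 262 (mod 3) and n ≡ 36 (mod 3).
These are incompatible: 262 − 36 = 226 is not divisible by 3.
Hence the system has no solution.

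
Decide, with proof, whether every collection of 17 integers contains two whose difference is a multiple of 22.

No, the set {81, 82, 83, 84, 85, 86, 87, 88, 89, 90, 91, 92, 93, 94, 95, 96, 97} is a counterexample.

Try 17 consecutive integers, 81, 82, …, 97. Their remainders mod 22 are 15, 16, 17, 18, 19, 20, 21, 0, 1, 2, 3, 4, 5, 6, 7, 8, 9 — pairwise different, as any 17 ≤ 22 consecutive integers have distinct residues.
No two share a residue, so no pair has difference divisible by 22; the claim fails for this set.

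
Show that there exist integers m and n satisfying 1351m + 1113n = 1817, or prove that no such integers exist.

No, no such integers exist.

Any value of 1351m + 1113n is a multiple of gcd(1351, 1113) = 7.
However 1817 leaves remainder 4 on division by 7.
Hence no integers m, n satisfy the equation.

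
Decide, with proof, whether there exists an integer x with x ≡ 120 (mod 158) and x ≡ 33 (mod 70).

gcd(158, 70) = 2. If x ≡ 120 (mod 158) and x ≡ 33 (mod 70), then x ≡ 120 (mod 2) and x ≡ 33 (mod 2).
However 120 ≡ 0 and 33 ≡ 1 (mod 2), and 0 ≠ 1.
So no integer satisfies both congruences.

No, no such integer exists.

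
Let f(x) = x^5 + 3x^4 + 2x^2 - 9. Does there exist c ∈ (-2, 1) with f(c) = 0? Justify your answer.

f(-2) = 15 and f(1) = -3, which have opposite signs.
f is continuous everywhere (it is a polynomial), in particular on [-2, 1].
By the Intermediate Value Theorem, f takes the value 0 somewhere in the open interval.

Yes, such a c exists.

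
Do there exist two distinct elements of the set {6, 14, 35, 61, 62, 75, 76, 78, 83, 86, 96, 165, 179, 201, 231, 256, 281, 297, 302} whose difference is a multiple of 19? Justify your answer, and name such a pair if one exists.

There is no such pair.

Two integers differ by a multiple of 19 exactly when they have the same residue mod 19. The residues are 6↦6, 14↦14, 35↦16, 61↦4, 62↦5, 75↦18, 76↦0, 78↦2, 83↦7, 86↦10, 96↦1, 165↦13, 179↦8, 201↦11, 231↦3, 256↦9, 281↦15, 297↦12, 302↦17.
All 19 residues are distinct, so no two elements differ by a multiple of 19.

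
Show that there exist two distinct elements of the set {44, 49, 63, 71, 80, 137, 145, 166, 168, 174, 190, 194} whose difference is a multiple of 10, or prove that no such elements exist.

Reduce each element mod 10: 44↦4, 49↦9, 63↦3, 71↦1, 80↦0, 137↦7, 145↦5, 166↦6, 168↦8, 174↦4, 190↦0, 194↦4. The residue 4 repeats (at 44 and 174), and 174 − 44 = 130 = 13·10.

The pair (44, 174) works.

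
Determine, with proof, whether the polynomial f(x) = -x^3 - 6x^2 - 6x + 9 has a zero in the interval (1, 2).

No.

f(1) = -4 and f(2) = -35, both negative, so a sign-change argument is unavailable; we show f keeps this sign on the whole interval.
Shift to the endpoint 1: with x = 1 + u (0 < u < 1), one computes f(1 + u) = -u^3 - 9u^2 - 21u - 4.
The nonzero coefficients here are all negative, so for u > 0 every term is negative (or zero), and the constant term -4 is strictly negative.
So f is strictly negative on (1, 2); no root exists in the interval.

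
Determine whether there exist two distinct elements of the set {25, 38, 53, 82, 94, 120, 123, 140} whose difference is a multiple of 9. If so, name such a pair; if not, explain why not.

No such pair exists.

Reduce each element modulo 9: 25↦7, 38↦2, 53↦8, 82↦1, 94↦4, 120↦3, 123↦6, 140↦5.
No residue repeats among the 8 elements, so no pair has difference ≡ 0 (mod 9).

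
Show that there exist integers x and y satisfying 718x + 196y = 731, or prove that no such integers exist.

There are no such integers.

gcd(718, 196) = 2, so every integer of the form 718x + 196y is a multiple of 2.
But 731 = 2·365 + 1, so 2 ∤ 731.
Hence no integers x, y satisfy the equation.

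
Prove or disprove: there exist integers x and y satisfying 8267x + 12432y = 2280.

Any value of 8267x + 12432y is a multiple of gcd(8267, 12432) = 7.
But 2280 = 7·325 + 5, so 7 ∤ 2280.
Hence no integers x, y satisfy the equation.

There are no such integers.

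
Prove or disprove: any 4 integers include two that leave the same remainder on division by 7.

No, the set {34, 35, 36, 37} is a counterexample.

Consider the 4 integers 34, 35, 36, 37. They lie in distinct residue classes modulo 7, since 4 ≤ 7.
Hence this collection has no pair with equal remainders mod 7, disproving the claim.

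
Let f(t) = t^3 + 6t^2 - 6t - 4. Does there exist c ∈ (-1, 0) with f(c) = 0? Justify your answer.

f(-1) = 7 and f(0) = -4, which have opposite signs.
f is continuous everywhere (it is a polynomial), in particular on [-1, 0].
So by the Intermediate Value Theorem there is a c strictly between -1 and 0 with f(c) = 0.

Yes, f has a root in the interval.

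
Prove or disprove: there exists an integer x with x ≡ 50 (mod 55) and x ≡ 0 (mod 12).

gcd(55, 12) = 1, so the Chinese Remainder Theorem guarantees exactly one residue class mod 660 satisfying both.
Any solution of the first congruence is x = 50 + 55t; substituting into the second, 55t ≡ 0 − 50 ≡ 10 (mod 12).
55 ≡ 7 (mod 12), so this reads 7t ≡ 10 (mod 12). Invert 7 mod 12 by the Euclidean algorithm: 12 = 1·7 + 5, 7 = 1·5 + 2, 5 = 2·2 + 1, 2 = 2·1 + 0; back-substituting, 1 = 5 − 2·2 = 5 − 2·(7 − 1·5) = −2·7 + 3·5 = −2·7 + 3·(12 − 1·7) = 3·12 − 5·7. Hence 7·(-5) ≡ 1, so 7⁻¹ ≡ -5 ≡ 7 (mod 12).
Therefore t ≡ 7·10 = 70 ≡ 10 (mod 12).
With t = 10: x = 50 + 55·10 = 600.
Indeed 600 ≡ 50 (mod 55) and 600 ≡ 0 (mod 12).

x = 600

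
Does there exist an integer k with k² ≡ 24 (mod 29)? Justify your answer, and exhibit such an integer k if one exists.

k = 13 works: 13² = 169, and 169 − 24 = 145 = 5·29.

k = 13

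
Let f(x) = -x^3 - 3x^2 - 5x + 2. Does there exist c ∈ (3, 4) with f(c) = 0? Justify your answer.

Evaluate at the endpoints: f(3) = -67, f(4) = -130 — same sign (negative).
f'(x) = -3x^2 - 6x - 5 has discriminant (-6)² − 4·(-3)·(-5) = -24 < 0, so f' has no real roots and is negative for every real x.
Hence f is strictly decreasing on ℝ, and in particular on [3, 4]. A strictly monotone function with same-sign endpoint values stays negative on the whole interval, so f has no zero in (3, 4).

No.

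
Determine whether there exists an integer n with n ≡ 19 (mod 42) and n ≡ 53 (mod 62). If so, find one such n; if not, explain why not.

n = 859

The moduli are not coprime: gcd(42, 62) = 2. Compatibility requires 2 ∣ (53 − 19) = 34, which holds, so solutions exist.
Put n = 19 + 42t, so we need 42t ≡ 34 (mod 62), equivalently (divide by 2) 21t ≡ 17 (mod 31).
To invert 21 modulo 31: 31 = 1·21 + 10, 21 = 2·10 + 1, 10 = 10·1 + 0, and unwinding, 1 = 21 − 2·10 = 21 − 2·(31 − 1·21) = −2·31 + 3·21. Thus 21⁻¹ ≡ 3 (mod 31).
Therefore t ≡ 3·17 = 51 ≡ 20 (mod 31).
Then n = 19 + 42·20 = 859.
Verify: 859 = 20·42 + 19 and 859 = 13·62 + 53. ✓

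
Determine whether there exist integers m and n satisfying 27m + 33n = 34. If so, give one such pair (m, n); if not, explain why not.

No such integers exist.

gcd(27, 33) = 3, so every integer of the form 27m + 33n is a multiple of 3.
But 34 = 3·11 + 1, so 3 ∤ 34.
So the equation is unsolvable over ℤ.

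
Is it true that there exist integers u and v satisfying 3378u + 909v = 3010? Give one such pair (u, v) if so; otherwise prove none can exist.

gcd(3378, 909) = 3, so every integer of the form 3378u + 909v is a multiple of 3.
However 3010 leaves remainder 1 on division by 3.
So the equation is unsolvable over ℤ.

No such integers exist.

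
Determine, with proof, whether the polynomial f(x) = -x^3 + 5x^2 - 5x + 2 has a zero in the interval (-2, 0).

The endpoint values f(-2) = 40 and f(0) = 2 are both positive. Claim: f(x) > 0 for every x in (-2, 0).
Substitute x = −u, where 0 < u < 2 on the interval. Expanding, f(−u) = u^3 + 5u^2 + 5u + 2.
The nonzero coefficients here are all positive, so for u > 0 every term is positive (or zero), and the constant term 2 is strictly positive.
Therefore f(x) > 0 throughout (-2, 0), and f has no zero there.

No such root exists.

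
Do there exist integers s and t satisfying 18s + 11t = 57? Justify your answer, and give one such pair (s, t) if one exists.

s = 5, t = -3

Since gcd(18, 11) = 1, every integer is an integer combination of 18 and 11.
Dividing repeatedly: 18 = 1·11 + 7, 11 = 1·7 + 4, 7 = 1·4 + 3, 4 = 1·3 + 1, 3 = 3·1 + 0.
Working back up the chain: 1 = 4 − 1·3 = 4 − (7 − 1·4) = −7 + 2·4 = −7 + 2·(11 − 1·7) = 2·11 − 3·7 = 2·11 − 3·(18 − 1·11) = −3·18 + 5·11. So 18·(-3) + 11·5 = 1.
Times 57: 18·(-171) + 11·285 = 57, so (-171, 285) solves it.
Adding 16·11 to s and subtracting 16·18 from t gives the tidier solution (5, -3).
Indeed 18·5 + 11·(-3) = 90 − 33 = 57.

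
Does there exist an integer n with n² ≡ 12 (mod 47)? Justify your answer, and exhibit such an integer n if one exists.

Take n = 24. Then 24² = 576 = 12·47 + 12, so 24² ≡ 12 (mod 47).

n = 24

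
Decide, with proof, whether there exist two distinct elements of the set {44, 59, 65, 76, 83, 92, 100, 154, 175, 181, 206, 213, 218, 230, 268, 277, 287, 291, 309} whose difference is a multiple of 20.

No such pair exists.

Two integers differ by a multiple of 20 exactly when they have the same residue mod 20. The residues are 44↦4, 59↦19, 65↦5, 76↦16, 83↦3, 92↦12, 100↦0, 154↦14, 175↦15, 181↦1, 206↦6, 213↦13, 218↦18, 230↦10, 268↦8, 277↦17, 287↦7, 291↦11, 309↦9.
No residue repeats among the 19 elements, so no pair has difference ≡ 0 (mod 20).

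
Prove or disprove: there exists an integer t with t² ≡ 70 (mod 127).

t = 18 works: 18² = 324, and 324 − 70 = 254 = 2·127.

t = 18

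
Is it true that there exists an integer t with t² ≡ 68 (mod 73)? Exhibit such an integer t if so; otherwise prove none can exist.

There is no such integer.

73 is prime, so by Euler's criterion 68 is a square mod 73 iff 68^((73−1)/2) = 68^36 ≡ 1 (mod 73).
Squaring successively (mod 73): 68^2 = 4624 ≡ 25; 68^4 ≡ 25² = 625 ≡ 41; 68^8 ≡ 41² = 1681 ≡ 2; 68^16 ≡ 2² = 4 ≡ 4; 68^32 ≡ 4² = 16 ≡ 16.
Since 36 = 32 + 4, 68^36 ≡ 16 · 41; multiplying out mod 73: 16·41 = 656 ≡ 72. Thus 68^36 ≡ 72 ≡ −1 (mod 73).
The value −1 means 68 is a non-residue modulo 73, so t² ≡ 68 (mod 73) is impossible.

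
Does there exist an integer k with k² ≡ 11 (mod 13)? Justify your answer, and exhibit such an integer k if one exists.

Since (13 − k)² ≡ k² (mod 13), it suffices to square k = 0, 1, …, 6: the residues are 0, 1, 4, 9, 3, 12, 10.
The set of squares mod 13 is therefore {0, 1, 3, 4, 9, 10, 12}, which does not contain 11.
Therefore k² ≡ 11 (mod 13) has no solution.

No, no such integer exists.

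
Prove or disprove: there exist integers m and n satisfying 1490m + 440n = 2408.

Any value of 1490m + 440n is a multiple of gcd(1490, 440) = 10.
However 2408 leaves remainder 8 on division by 10.
Therefore 1490m + 440n = 2408 has no solution in integers.

No, no such integers exist.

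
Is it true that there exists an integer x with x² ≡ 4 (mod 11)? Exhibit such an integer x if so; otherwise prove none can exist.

Take x = 2. Then 2² = 4, and since 0 ≤ 4 < 11 this is already reduced: 2² ≡ 4 (mod 11).

x = 2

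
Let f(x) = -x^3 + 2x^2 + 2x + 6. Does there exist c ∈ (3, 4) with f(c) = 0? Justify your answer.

f(3) = 3 and f(4) = -18, which have opposite signs.
f is continuous everywhere (it is a polynomial), in particular on [3, 4].
So by the Intermediate Value Theorem there is a c strictly between 3 and 4 with f(c) = 0.

Yes, such a c exists.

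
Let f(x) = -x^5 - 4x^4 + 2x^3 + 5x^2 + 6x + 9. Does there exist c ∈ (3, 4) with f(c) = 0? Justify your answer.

f(3) = -441 and f(4) = -1807, both negative, so a sign-change argument is unavailable; we show f keeps this sign on the whole interval.
Shift to the endpoint 3: with x = 3 + u (0 < u < 1), one computes f(3 + u) = -u^5 - 19u^4 - 136u^3 - 463u^2 - 747u - 441.
The nonzero coefficients here are all negative, so for u > 0 every term is negative (or zero), and the constant term -441 is strictly negative.
Therefore f(x) < 0 throughout (3, 4), and f has no zero there.

f has no root in that interval.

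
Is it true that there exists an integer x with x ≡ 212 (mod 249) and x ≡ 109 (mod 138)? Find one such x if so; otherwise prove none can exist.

Both moduli are multiples of 3 = gcd(249, 138), so any solution would satisfy x ≡ 212 and x ≡ 109 modulo 3 simultaneously.
However 212 ≡ 2 and 109 ≡ 1 (mod 3), and 2 ≠ 1.
So no integer satisfies both congruences.

No, no such integer exists.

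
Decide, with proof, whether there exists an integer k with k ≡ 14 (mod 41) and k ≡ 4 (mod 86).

The moduli 41 and 86 are coprime, so by the Chinese Remainder Theorem a unique solution modulo 3526 exists.
Any solution of the first congruence is k = 14 + 41t; substituting into the second, 41t ≡ 4 − 14 ≡ 76 (mod 86).
Note 41·21 = 861 ≡ 1 (mod 86) (as 861 − 1 = 10·86), so 41⁻¹ ≡ 21.
Therefore t ≡ 21·76 = 1596 ≡ 48 (mod 86).
With t = 48: k = 14 + 41·48 = 1982.
Check: 1982 mod 41 = 14, 1982 mod 86 = 4. ✓

k = 1982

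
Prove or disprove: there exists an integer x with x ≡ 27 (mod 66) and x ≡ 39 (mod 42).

gcd(66, 42) = 6. A simultaneous solution exists iff 27 ≡ 39 (mod 6); here 27 mod 6 = 3 = 39 mod 6, so it does.
List candidates x ≡ 27 (mod 66): 27, 93, 159, 225, 291. Modulo 42 these are 27, 9, 33, 15, 39; 291 gives 39 as required.
Verify: 291 = 4·66 + 27 and 291 = 6·42 + 39. ✓

x = 291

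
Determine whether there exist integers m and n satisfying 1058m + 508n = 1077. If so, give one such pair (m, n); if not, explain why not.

No such integers exist.

Both 1058 and 508 are divisible by gcd(1058, 508) = 2, hence so is any combination 1058m + 508n.
But 1077 is not a multiple of 2 (it leaves remainder 1).
Hence no integers m, n satisfy the equation.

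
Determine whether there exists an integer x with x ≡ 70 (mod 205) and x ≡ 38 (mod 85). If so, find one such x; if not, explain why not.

gcd(205, 85) = 5. If x ≡ 70 (mod 205) and x ≡ 38 (mod 85), then x ≡ 70 (mod 5) and x ≡ 38 (mod 5).
These are incompatible: 70 − 38 = 32 is not divisible by 5.
Hence the system has no solution.

There is no such integer.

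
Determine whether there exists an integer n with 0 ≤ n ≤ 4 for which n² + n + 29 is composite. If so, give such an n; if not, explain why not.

At n = 4: 4² + 4 + 29 = 49 = 7·7, which is composite.

n = 4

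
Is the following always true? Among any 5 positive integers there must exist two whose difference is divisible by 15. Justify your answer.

Consider the 5 integers 49, 50, …, 53. They lie in distinct residue classes modulo 15, since 5 ≤ 15.
The differences between them range over 1, …, 4, none of which is divisible by 15.

No; for instance {49, 50, 51, 52, 53} is a counterexample.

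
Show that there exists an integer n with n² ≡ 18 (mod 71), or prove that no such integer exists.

n = 35 works: 35² = 1225, and 1225 − 18 = 1207 = 17·71.

n = 35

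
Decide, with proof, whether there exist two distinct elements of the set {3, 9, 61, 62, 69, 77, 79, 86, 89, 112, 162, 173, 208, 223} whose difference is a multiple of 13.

Both 9 and 61 leave remainder 9 on division by 13; their difference 52 = 4·13 is a multiple of 13.

The pair (9, 61) works.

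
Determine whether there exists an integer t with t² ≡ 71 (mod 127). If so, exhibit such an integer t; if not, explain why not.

t = 84 works: 84² = 7056, and 7056 − 71 = 6985 = 55·127.

t = 84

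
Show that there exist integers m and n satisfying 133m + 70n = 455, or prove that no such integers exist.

Since gcd(133, 70) = 7 and 455 = 7·65, Bézout's identity guarantees a solution.
Dividing through by 7 reduces the equation to 19m + 10n = 65.
Euclidean algorithm: 19 = 1·10 + 9, 10 = 1·9 + 1, 9 = 9·1 + 0.
Back-substituting, 1 = 10 − 1·9 = 10 − (19 − 1·10) = −19 + 2·10; that is, 19·(-1) + 10·2 = 1.
Times 65: 19·(-65) + 10·130 = 65, so (-65, 130) solves it.
The general solution is m = -65 + 10k, n = 130 − 19k; taking k = 7 gives the smaller pair m = 5, n = -3.
Indeed 133·5 + 70·(-3) = 665 − 210 = 455.

m = 5, n = -3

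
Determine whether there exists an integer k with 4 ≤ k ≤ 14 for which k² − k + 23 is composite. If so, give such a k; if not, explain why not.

At k = 9: 9² − 9 + 23 = 95 = 5·19, which is composite.

k = 9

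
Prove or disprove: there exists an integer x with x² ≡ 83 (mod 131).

No such integer exists.

131 is prime, so by Euler's criterion 83 is a square mod 131 iff 83^((131−1)/2) = 83^65 ≡ 1 (mod 131).
Squaring successively (mod 131): 83^2 = 6889 ≡ 77; 83^4 ≡ 77² = 5929 ≡ 34; 83^8 ≡ 34² = 1156 ≡ 108; 83^16 ≡ 108² = 11664 ≡ 5; 83^32 ≡ 5² = 25 ≡ 25; 83^64 ≡ 25² = 625 ≡ 101.
Since 65 = 64 + 1, 83^65 ≡ 101 · 83; multiplying out mod 131: 101·83 = 8383 ≡ 130. Thus 83^65 ≡ 130 ≡ −1 (mod 131).
The value −1 means 83 is a non-residue modulo 131, so x² ≡ 83 (mod 131) is impossible.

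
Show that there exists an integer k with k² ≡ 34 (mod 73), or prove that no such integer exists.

No such integer exists.

Apply Euler's criterion with the prime 73: 34 is a quadratic residue iff 34^36 ≡ 1 (mod 73), and a non-residue iff it is ≡ −1.
Repeated squaring mod 73: 34^2 = 1156 ≡ 61; 34^4 ≡ 61² = 3721 ≡ 71; 34^8 ≡ 71² = 5041 ≡ 4; 34^16 ≡ 4² = 16 ≡ 16; 34^32 ≡ 16² = 256 ≡ 37.
Since 36 = 32 + 4, 34^36 ≡ 37 · 71; multiplying out mod 73: 37·71 = 2627 ≡ 72. Thus 34^36 ≡ 72 ≡ −1 (mod 73).
By Euler's criterion 34 is a quadratic non-residue mod 73: no k satisfies k² ≡ 34 (mod 73).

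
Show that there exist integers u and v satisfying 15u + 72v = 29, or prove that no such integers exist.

Any value of 15u + 72v is a multiple of gcd(15, 72) = 3.
However 29 leaves remainder 2 on division by 3.
Hence no integers u, v satisfy the equation.

No such integers exist.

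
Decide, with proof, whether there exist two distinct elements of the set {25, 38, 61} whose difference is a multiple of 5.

Two integers differ by a multiple of 5 exactly when they have the same residue mod 5. The residues are 25↦0, 38↦3, 61↦1.
All 3 residues are distinct, so no two elements differ by a multiple of 5.

No such pair exists.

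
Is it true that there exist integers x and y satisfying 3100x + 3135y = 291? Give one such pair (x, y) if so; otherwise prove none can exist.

No such integers exist.

Both 3100 and 3135 are divisible by gcd(3100, 3135) = 5, hence so is any combination 3100x + 3135y.
But 291 is not a multiple of 5 (it leaves remainder 1).
Hence no integers x, y satisfy the equation.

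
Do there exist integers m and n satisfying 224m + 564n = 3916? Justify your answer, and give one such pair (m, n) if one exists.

m = 20, n = -1

Since gcd(224, 564) = 4 and 3916 = 4·979, Bézout's identity guarantees a solution.
Dividing through by 4 reduces the equation to 56m + 141n = 979.
Run the Euclidean algorithm on 141 and 56: 141 = 2·56 + 29, 56 = 1·29 + 27, 29 = 1·27 + 2, 27 = 13·2 + 1, 2 = 2·1 + 0.
Back-substituting, 1 = 27 − 13·2 = 27 − 13·(29 − 1·27) = −13·29 + 14·27 = −13·29 + 14·(56 − 1·29) = 14·56 − 27·29 = 14·56 − 27·(141 − 2·56) = −27·141 + 68·56; that is, 56·68 + 141·(-27) = 1.
Times 979: 56·66572 + 141·(-26433) = 979, so (66572, -26433) solves it.
Shifting by a multiple of (141, −56) keeps it a solution: m = 66572 − 472·141 = 20, n = -26433 + 472·56 = -1.
Check: 224·20 + 564·(-1) = 4480 − 564 = 3916. ✓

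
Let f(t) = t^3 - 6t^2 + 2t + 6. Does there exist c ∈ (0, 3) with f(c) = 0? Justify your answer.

f(0) = 6 and f(3) = -15, which have opposite signs.
As a polynomial, f is continuous on every closed interval.
The Intermediate Value Theorem then guarantees some c ∈ (0, 3) with f(c) = 0.

Yes, such a c exists.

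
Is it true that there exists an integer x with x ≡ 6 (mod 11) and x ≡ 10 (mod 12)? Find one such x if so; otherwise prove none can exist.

x = 94

Since 11 and 12 share no common factor, CRT says the pair of congruences has a solution (unique mod 132).
Any solution of the first congruence is x = 6 + 11t; substituting into the second, 11t ≡ 10 − 6 ≡ 4 (mod 12).
Note 11·11 = 121 ≡ 1 (mod 12) (as 121 − 1 = 10·12), so 11⁻¹ ≡ 11.
Multiplying by 11: t ≡ 11·4 = 44 ≡ 8 (mod 12).
Taking t = 8 gives x = 6 + 11·8 = 94.
Indeed 94 ≡ 6 (mod 11) and 94 ≡ 10 (mod 12).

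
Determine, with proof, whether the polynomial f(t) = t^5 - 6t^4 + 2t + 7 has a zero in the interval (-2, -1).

No such root exists.

f(-2) = -125 and f(-1) = -2, both negative, so a sign-change argument is unavailable; we show f keeps this sign on the whole interval.
Shift to the endpoint -1: with t = -1 − u (0 < u < 1), one computes f(-1 − u) = -u^5 - 11u^4 - 34u^3 - 46u^2 - 31u - 2.
All 6 nonzero coefficients of this polynomial in u are negative; hence for u > 0 the value is a sum of negative terms (the constant -2 among them).
Therefore f(t) < 0 throughout (-2, -1), and f has no zero there.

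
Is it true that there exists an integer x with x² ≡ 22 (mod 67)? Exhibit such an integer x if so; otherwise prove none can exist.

x = 42

x = 42 works: 42² = 1764, and 1764 − 22 = 1742 = 26·67.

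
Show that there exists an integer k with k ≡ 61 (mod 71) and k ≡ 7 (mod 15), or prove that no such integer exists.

k = 487

gcd(71, 15) = 1, so the Chinese Remainder Theorem guarantees exactly one residue class mod 1065 satisfying both.
Write k = 61 + 71t and require 61 + 71t ≡ 7 (mod 15), i.e. 71t ≡ 6 (mod 15).
71 ≡ 11 (mod 15), so this reads 11t ≡ 6 (mod 15). Invert 11 mod 15 by the Euclidean algorithm: 15 = 1·11 + 4, 11 = 2·4 + 3, 4 = 1·3 + 1, 3 = 3·1 + 0; back-substituting, 1 = 4 − 1·3 = 4 − (11 − 2·4) = −11 + 3·4 = −11 + 3·(15 − 1·11) = 3·15 − 4·11. Hence 11·(-4) ≡ 1, so 11⁻¹ ≡ -4 ≡ 11 (mod 15).
Therefore t ≡ 11·6 = 66 ≡ 6 (mod 15).
With t = 6: k = 61 + 71·6 = 487.
Check: 487 mod 71 = 61, 487 mod 15 = 7. ✓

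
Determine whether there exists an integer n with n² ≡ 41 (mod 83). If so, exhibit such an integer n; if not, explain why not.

n = 46

Take n = 46. Then 46² = 2116 = 25·83 + 41, so 46² ≡ 41 (mod 83).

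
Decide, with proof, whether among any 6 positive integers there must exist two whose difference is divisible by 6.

No, the set {5, 6, 7, 8, 9, 10} is a counterexample.

Take the 6 consecutive integers 5, 6, …, 10: their residues mod 6 are all distinct because 6 ≤ 6.
The differences between them range over 1, …, 5, none of which is divisible by 6.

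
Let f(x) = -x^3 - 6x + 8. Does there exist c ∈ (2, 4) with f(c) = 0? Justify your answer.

No such root exists.

Evaluate at the endpoints: f(2) = -12, f(4) = -80 — same sign (negative).
f'(x) = -3x^2 - 6 has discriminant 0² − 4·(-3)·(-6) = -72 < 0, so f' has no real roots and is negative for every real x.
Hence f is strictly decreasing on ℝ, and in particular on [2, 4]. A strictly monotone function with same-sign endpoint values stays negative on the whole interval, so f has no zero in (2, 4).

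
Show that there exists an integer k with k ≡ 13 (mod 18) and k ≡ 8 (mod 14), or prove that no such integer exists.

gcd(18, 14) = 2. If k ≡ 13 (mod 18) and k ≡ 8 (mod 14), then k ≡ 13 (mod 2) and k ≡ 8 (mod 2).
These are incompatible: 13 − 8 = 5 is not divisible by 2.
Hence the system has no solution.

No, no such integer exists.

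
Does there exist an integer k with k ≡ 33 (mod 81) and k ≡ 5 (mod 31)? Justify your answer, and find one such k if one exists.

k = 1896

Since 81 and 31 share no common factor, CRT says the pair of congruences has a solution (unique mod 2511).
Any solution of the first congruence is k = 33 + 81t; substituting into the second, 81t ≡ 5 − 33 ≡ 3 (mod 31).
81 ≡ 19 (mod 31), so this reads 19t ≡ 3 (mod 31). Note 19·18 = 342 ≡ 1 (mod 31) (as 342 − 1 = 11·31), so 19⁻¹ ≡ 18.
Therefore t ≡ 18·3 = 54 ≡ 23 (mod 31).
With t = 23: k = 33 + 81·23 = 1896.
Verify: 1896 = 23·81 + 33 and 1896 = 61·31 + 5. ✓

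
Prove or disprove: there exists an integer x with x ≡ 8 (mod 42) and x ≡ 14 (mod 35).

There is no such integer.

gcd(42, 35) = 7. If x ≡ 8 (mod 42) and x ≡ 14 (mod 35), then x ≡ 8 (mod 7) and x ≡ 14 (mod 7).
These are incompatible: 8 − 14 = -6 is not divisible by 7.
Hence the system has no solution.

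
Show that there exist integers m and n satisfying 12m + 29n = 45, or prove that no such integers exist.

12 and 29 are coprime, so 12m + 29n ranges over all of ℤ.
Euclidean algorithm: 29 = 2·12 + 5, 12 = 2·5 + 2, 5 = 2·2 + 1, 2 = 2·1 + 0.
Unwinding: 1 = 5 − 2·2 = 5 − 2·(12 − 2·5) = −2·12 + 5·5 = −2·12 + 5·(29 − 2·12) = 5·29 − 12·12, i.e. 12·(-12) + 29·5 = 1.
Times 45: 12·(-540) + 29·225 = 45, so (-540, 225) solves it.
Shifting by a multiple of (29, −12) keeps it a solution: m = -540 + 19·29 = 11, n = 225 − 19·12 = -3.
Indeed 12·11 + 29·(-3) = 132 − 87 = 45.

m = 11, n = -3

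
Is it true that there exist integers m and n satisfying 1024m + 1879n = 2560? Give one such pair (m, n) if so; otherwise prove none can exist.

m = 942, n = -512

Since gcd(1024, 1879) = 1, every integer is an integer combination of 1024 and 1879.
Dividing repeatedly: 1879 = 1·1024 + 855, 1024 = 1·855 + 169, 855 = 5·169 + 10, 169 = 16·10 + 9, 10 = 1·9 + 1, 9 = 9·1 + 0.
Back-substituting, 1 = 10 − 1·9 = 10 − (169 − 16·10) = −169 + 17·10 = −169 + 17·(855 − 5·169) = 17·855 − 86·169 = 17·855 − 86·(1024 − 1·855) = −86·1024 + 103·855 = −86·1024 + 103·(1879 − 1·1024) = 103·1879 − 189·1024; that is, 1024·(-189) + 1879·103 = 1.
Scaling by 2560 gives the particular solution (m, n) = (-483840, 263680).
Shifting by a multiple of (1879, −1024) keeps it a solution: m = -483840 + 258·1879 = 942, n = 263680 − 258·1024 = -512.
Indeed 1024·942 + 1879·(-512) = 964608 − 962048 = 2560.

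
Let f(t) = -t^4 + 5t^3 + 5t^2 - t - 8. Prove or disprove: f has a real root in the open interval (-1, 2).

f(-1) = -8 and f(2) = 34, which have opposite signs.
f is continuous everywhere (it is a polynomial), in particular on [-1, 2].
By the Intermediate Value Theorem f must vanish at some point of (-1, 2).

Yes, f has a root in the interval.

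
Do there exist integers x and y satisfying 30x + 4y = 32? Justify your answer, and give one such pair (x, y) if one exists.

gcd(30, 4) = 2, and 2 divides 32, so integer solutions exist.
Dividing through by 2 reduces the equation to 15x + 2y = 16.
Euclidean algorithm: 15 = 7·2 + 1, 2 = 2·1 + 0.
Back-substituting, 1 = 15 − 7·2; that is, 15·1 + 2·(-7) = 1.
Multiplying through by 16: x = 1·16 = 16, y = (-7)·16 = -112 is a solution.
Subtracting 8·2 from x and adding 8·15 to y gives the tidier solution (0, 8).
Check: 30·0 + 4·8 = 0 + 32 = 32. ✓

x = 0, y = 8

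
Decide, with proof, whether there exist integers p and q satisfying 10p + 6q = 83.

There are no such integers.

gcd(10, 6) = 2, so every integer of the form 10p + 6q is a multiple of 2.
But 83 = 2·41 + 1, so 2 ∤ 83.
Therefore 10p + 6q = 83 has no solution in integers.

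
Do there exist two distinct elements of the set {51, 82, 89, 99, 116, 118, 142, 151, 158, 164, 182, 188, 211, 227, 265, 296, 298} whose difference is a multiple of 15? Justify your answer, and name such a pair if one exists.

Yes: 82 and 142.

82 mod 15 = 7 and 142 mod 15 = 7, so 142 − 82 = 60 = 4·15.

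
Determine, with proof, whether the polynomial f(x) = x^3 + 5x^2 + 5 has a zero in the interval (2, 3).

The endpoint values f(2) = 33 and f(3) = 77 are both positive. Claim: f(x) > 0 for every x in (2, 3).
Substitute x = 2 + u, where 0 < u < 1 on the interval. Expanding, f(2 + u) = u^3 + 11u^2 + 32u + 33.
All 4 nonzero coefficients of this polynomial in u are positive; hence for u > 0 the value is a sum of positive terms (the constant 33 among them).
So f is strictly positive on (2, 3); no root exists in the interval.

No such root exists.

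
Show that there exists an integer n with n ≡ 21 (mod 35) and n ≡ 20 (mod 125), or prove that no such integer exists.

gcd(35, 125) = 5. If n ≡ 21 (mod 35) and n ≡ 20 (mod 125), then n ≡ 21 (mod 5) and n ≡ 20 (mod 5).
These are incompatible: 21 − 20 = 1 is not divisible by 5.
Therefore no such n exists.

There is no such integer.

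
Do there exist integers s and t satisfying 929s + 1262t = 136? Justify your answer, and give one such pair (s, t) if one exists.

Since gcd(929, 1262) = 1, every integer is an integer combination of 929 and 1262.
Dividing repeatedly: 1262 = 1·929 + 333, 929 = 2·333 + 263, 333 = 1·263 + 70, 263 = 3·70 + 53, 70 = 1·53 + 17, 53 = 3·17 + 2, 17 = 8·2 + 1, 2 = 2·1 + 0.
Back-substituting, 1 = 17 − 8·2 = 17 − 8·(53 − 3·17) = −8·53 + 25·17 = −8·53 + 25·(70 − 1·53) = 25·70 − 33·53 = 25·70 − 33·(263 − 3·70) = −33·263 + 124·70 = −33·263 + 124·(333 − 1·263) = 124·333 − 157·263 = 124·333 − 157·(929 − 2·333) = −157·929 + 438·333 = −157·929 + 438·(1262 − 1·929) = 438·1262 − 595·929; that is, 929·(-595) + 1262·438 = 1.
Times 136: 929·(-80920) + 1262·59568 = 136, so (-80920, 59568) solves it.
Shifting by a multiple of (1262, −929) keeps it a solution: s = -80920 + 65·1262 = 1110, t = 59568 − 65·929 = -817.
Check: 929·1110 + 1262·(-817) = 1031190 − 1031054 = 136. ✓

s = 1110, t = -817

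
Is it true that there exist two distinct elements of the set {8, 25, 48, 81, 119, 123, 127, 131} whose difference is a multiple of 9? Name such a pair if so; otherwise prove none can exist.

There is no such pair.

Two integers differ by a multiple of 9 exactly when they have the same residue mod 9. The residues are 8↦8, 25↦7, 48↦3, 81↦0, 119↦2, 123↦6, 127↦1, 131↦5.
These 8 residues are pairwise different, hence no difference of two elements is divisible by 9.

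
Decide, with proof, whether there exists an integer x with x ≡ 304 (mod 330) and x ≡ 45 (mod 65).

Reduce both congruences modulo 5, which divides 330 and 65: they say x ≡ 304 (mod 5) and x ≡ 45 (mod 5).
But 304 mod 5 = 4 while 45 mod 5 = 0, a contradiction.
Therefore no such x exists.

No, no such integer exists.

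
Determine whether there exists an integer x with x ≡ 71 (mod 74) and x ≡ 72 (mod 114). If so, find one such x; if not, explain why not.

No such integer exists.

gcd(74, 114) = 2. If x ≡ 71 (mod 74) and x ≡ 72 (mod 114), then x ≡ 71 (mod 2) and x ≡ 72 (mod 2).
However 71 ≡ 1 and 72 ≡ 0 (mod 2), and 1 ≠ 0.
Therefore no such x exists.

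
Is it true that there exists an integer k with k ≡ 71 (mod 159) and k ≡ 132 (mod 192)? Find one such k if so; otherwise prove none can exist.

No such integer exists.

gcd(159, 192) = 3. If k ≡ 71 (mod 159) and k ≡ 132 (mod 192), then k ≡ 71 (mod 3) and k ≡ 132 (mod 3).
However 71 ≡ 2 and 132 ≡ 0 (mod 3), and 2 ≠ 0.
Therefore no such k exists.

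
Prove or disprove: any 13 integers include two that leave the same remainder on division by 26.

No; for instance {104, 105, 106, 107, 108, 109, 110, 111, 112, 113, 114, 115, 116} is a counterexample.

Try 13 consecutive integers, 104, 105, …, 116. Their remainders mod 26 are 0, 1, 2, 3, 4, 5, 6, 7, 8, 9, 10, 11, 12 — pairwise different, as any 13 ≤ 26 consecutive integers have distinct residues.
Hence this collection has no pair with equal remainders mod 26, disproving the claim.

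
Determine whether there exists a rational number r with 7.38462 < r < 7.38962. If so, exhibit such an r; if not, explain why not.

Multiplying by 18: 18·7.38462 = 132.92316 and 18·7.38962 = 133.01316, so the integer 133 lies strictly between them.
So r = 133/18 works: it is a ratio of integers, and dividing 18·7.38462 < 133 < 18·7.38962 through by 18 gives 7.38462 < 133/18 < 7.38962.

r = 133/18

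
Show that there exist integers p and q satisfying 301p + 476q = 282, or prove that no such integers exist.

Both 301 and 476 are divisible by gcd(301, 476) = 7, hence so is any combination 301p + 476q.
But 282 = 7·40 + 2, so 7 ∤ 282.
Hence no integers p, q satisfy the equation.

No such integers exist.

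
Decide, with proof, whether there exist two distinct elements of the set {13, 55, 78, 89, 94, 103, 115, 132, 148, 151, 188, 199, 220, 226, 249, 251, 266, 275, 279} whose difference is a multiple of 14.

13 mod 14 = 13 and 55 mod 14 = 13, so 55 − 13 = 42 = 3·14.

The pair (13, 55) works.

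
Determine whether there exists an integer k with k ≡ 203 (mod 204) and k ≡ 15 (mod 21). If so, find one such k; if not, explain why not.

Reduce both congruences modulo 3, which divides 204 and 21: they say k ≡ 203 (mod 3) and k ≡ 15 (mod 3).
However 203 ≡ 2 and 15 ≡ 0 (mod 3), and 2 ≠ 0.
Hence the system has no solution.

No, no such integer exists.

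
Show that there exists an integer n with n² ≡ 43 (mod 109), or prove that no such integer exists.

Take n = 32. Then 32² = 1024 = 9·109 + 43, so 32² ≡ 43 (mod 109).

n = 32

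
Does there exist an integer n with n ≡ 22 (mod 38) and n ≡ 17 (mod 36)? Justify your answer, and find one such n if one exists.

No, no such integer exists.

gcd(38, 36) = 2. If n ≡ 22 (mod 38) and n ≡ 17 (mod 36), then n ≡ 22 (mod 2) and n ≡ 17 (mod 2).
However 22 ≡ 0 and 17 ≡ 1 (mod 2), and 0 ≠ 1.
So no integer satisfies both congruences.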